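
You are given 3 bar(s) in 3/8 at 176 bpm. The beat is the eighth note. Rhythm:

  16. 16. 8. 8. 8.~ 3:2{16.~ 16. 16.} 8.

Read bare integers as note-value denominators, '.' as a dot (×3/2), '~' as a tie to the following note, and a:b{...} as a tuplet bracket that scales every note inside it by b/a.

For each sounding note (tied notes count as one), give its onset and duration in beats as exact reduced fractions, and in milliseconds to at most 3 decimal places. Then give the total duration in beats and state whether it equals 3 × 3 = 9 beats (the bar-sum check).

1) 0.0ms=0b +255.682ms=3/4b
2) 255.682ms=3/4b +255.682ms=3/4b
3) 511.364ms=3/2b +511.364ms=3/2b
4) 1022.727ms=3b +511.364ms=3/2b
5) 1534.091ms=9/2b +852.273ms=5/2b
6) 2386.364ms=7b +170.455ms=1/2b
7) 2556.818ms=15/2b +511.364ms=3/2b
Σ=9b of 9 (176bpm 3/8) — PASS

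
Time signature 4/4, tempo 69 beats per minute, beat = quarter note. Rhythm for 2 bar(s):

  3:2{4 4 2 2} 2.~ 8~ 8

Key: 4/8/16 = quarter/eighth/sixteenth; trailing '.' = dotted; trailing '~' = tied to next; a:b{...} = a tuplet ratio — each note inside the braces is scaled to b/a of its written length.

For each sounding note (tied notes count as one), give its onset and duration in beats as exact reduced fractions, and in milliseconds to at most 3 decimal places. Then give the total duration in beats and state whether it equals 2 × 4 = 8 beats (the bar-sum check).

1) 0.0ms=0b +579.71ms=2/3b
2) 579.71ms=2/3b +579.71ms=2/3b
3) 1159.42ms=4/3b +1159.42ms=4/3b
4) 2318.841ms=8/3b +1159.42ms=4/3b
5) 3478.261ms=4b +3478.261ms=4b
Σ=8b of 8 (69bpm 4/4) — PASS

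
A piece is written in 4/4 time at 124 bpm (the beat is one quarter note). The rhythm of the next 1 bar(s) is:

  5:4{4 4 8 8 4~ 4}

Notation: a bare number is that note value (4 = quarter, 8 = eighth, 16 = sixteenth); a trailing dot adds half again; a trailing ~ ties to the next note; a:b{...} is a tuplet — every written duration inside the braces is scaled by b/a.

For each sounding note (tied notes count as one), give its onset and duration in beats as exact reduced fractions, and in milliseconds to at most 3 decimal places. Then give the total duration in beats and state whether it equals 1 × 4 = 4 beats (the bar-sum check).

1) 0.0ms=0b +387.097ms=4/5b
2) 387.097ms=4/5b +387.097ms=4/5b
3) 774.194ms=8/5b +193.548ms=2/5b
4) 967.742ms=2b +193.548ms=2/5b
5) 1161.29ms=12/5b +774.194ms=8/5b
Σ=4b of 4 (124bpm 4/4) — PASS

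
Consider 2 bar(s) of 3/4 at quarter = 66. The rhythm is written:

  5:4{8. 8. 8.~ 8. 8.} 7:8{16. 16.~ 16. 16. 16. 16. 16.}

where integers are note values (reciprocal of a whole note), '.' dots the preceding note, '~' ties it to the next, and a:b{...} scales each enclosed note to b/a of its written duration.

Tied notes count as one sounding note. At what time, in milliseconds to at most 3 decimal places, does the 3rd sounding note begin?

note 3 onset = 6/5b = 1090.909ms

1. 0.0ms @ 0 + 545.455ms (3/5)
2. 545.455ms @ 3/5 + 545.455ms (3/5)
3. 1090.909ms @ 6/5 + 1090.909ms (6/5)
4. 2181.818ms @ 12/5 + 545.455ms (3/5)
5. 2727.273ms @ 3 + 389.61ms (3/7)
6. 3116.883ms @ 24/7 + 779.221ms (6/7)
7. 3896.104ms @ 30/7 + 389.61ms (3/7)
8. 4285.714ms @ 33/7 + 389.61ms (3/7)
9. 4675.325ms @ 36/7 + 389.61ms (3/7)
10. 5064.935ms @ 39/7 + 389.61ms (3/7)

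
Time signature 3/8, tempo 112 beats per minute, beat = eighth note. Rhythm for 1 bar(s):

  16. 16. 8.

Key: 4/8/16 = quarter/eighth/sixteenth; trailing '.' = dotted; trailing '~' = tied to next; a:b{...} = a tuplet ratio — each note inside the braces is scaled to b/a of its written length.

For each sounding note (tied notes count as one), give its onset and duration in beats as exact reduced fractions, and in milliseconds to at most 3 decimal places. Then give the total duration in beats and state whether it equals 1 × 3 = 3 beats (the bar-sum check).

1) 0.0ms=0b +401.786ms=3/4b
2) 401.786ms=3/4b +401.786ms=3/4b
3) 803.571ms=3/2b +803.571ms=3/2b
Σ=3b of 3 (112bpm 3/8) — PASS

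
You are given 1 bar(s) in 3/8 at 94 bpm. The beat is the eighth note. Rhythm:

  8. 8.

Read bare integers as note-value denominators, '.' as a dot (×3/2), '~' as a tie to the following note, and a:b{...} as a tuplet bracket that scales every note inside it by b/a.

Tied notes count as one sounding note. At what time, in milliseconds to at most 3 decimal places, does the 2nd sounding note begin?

note 2 onset = 3/2b = 957.447ms

1. 0.0ms @ 0 + 957.447ms (3/2)
2. 957.447ms @ 3/2 + 957.447ms (3/2)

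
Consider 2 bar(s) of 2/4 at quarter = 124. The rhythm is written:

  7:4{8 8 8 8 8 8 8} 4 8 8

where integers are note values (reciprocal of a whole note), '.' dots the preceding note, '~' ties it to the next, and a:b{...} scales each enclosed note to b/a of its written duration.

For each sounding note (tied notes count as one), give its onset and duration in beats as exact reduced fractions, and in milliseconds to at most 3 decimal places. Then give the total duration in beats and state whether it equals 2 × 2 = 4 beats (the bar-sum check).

1) 0.0ms=0b +138.249ms=2/7b
2) 138.249ms=2/7b +138.249ms=2/7b
3) 276.498ms=4/7b +138.249ms=2/7b
4) 414.747ms=6/7b +138.249ms=2/7b
5) 552.995ms=8/7b +138.249ms=2/7b
6) 691.244ms=10/7b +138.249ms=2/7b
7) 829.493ms=12/7b +138.249ms=2/7b
8) 967.742ms=2b +483.871ms=1b
9) 1451.613ms=3b +241.935ms=1/2b
10) 1693.548ms=7/2b +241.935ms=1/2b
Σ=4b of 4 (124bpm 2/4) — PASS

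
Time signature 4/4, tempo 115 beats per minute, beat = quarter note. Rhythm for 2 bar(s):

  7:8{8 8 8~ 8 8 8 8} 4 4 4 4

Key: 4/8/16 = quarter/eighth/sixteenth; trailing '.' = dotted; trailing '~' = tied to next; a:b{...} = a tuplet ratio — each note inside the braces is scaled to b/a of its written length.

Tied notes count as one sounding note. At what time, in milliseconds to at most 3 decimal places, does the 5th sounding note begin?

note 5 onset = 20/7b = 1490.683ms

1. 0.0ms @ 0 + 298.137ms (4/7)
2. 298.137ms @ 4/7 + 298.137ms (4/7)
3. 596.273ms @ 8/7 + 596.273ms (8/7)
4. 1192.547ms @ 16/7 + 298.137ms (4/7)
5. 1490.683ms @ 20/7 + 298.137ms (4/7)
6. 1788.82ms @ 24/7 + 298.137ms (4/7)
7. 2086.957ms @ 4 + 521.739ms (1)
8. 2608.696ms @ 5 + 521.739ms (1)
9. 3130.435ms @ 6 + 521.739ms (1)
10. 3652.174ms @ 7 + 521.739ms (1)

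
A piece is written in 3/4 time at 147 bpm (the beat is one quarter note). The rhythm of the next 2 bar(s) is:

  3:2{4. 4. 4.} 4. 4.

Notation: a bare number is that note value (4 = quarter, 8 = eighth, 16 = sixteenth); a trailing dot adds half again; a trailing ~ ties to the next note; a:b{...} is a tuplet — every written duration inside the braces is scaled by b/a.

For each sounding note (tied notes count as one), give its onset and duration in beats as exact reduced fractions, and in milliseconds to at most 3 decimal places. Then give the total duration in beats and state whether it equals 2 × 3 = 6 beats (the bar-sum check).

1) 0.0ms=0b +408.163ms=1b
2) 408.163ms=1b +408.163ms=1b
3) 816.327ms=2b +408.163ms=1b
4) 1224.49ms=3b +612.245ms=3/2b
5) 1836.735ms=9/2b +612.245ms=3/2b
Σ=6b of 6 (147bpm 3/4) — PASS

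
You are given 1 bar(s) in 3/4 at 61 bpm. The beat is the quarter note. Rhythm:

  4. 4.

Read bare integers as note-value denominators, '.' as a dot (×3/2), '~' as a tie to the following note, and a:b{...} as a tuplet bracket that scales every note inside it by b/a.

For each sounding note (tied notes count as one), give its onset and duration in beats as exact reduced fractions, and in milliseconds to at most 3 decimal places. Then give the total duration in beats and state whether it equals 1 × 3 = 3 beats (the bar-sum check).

1) 0.0ms=0b +1475.41ms=3/2b
2) 1475.41ms=3/2b +1475.41ms=3/2b
Σ=3b of 3 (61bpm 3/4) — PASS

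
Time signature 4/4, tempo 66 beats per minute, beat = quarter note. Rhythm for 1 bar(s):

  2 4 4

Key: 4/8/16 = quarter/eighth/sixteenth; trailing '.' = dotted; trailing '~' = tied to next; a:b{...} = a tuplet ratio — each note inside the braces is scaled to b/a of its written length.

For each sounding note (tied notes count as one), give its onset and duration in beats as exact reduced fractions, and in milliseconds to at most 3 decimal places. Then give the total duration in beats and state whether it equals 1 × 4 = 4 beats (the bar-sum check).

1) 0.0ms=0b +1818.182ms=2b
2) 1818.182ms=2b +909.091ms=1b
3) 2727.273ms=3b +909.091ms=1b
Σ=4b of 4 (66bpm 4/4) — PASS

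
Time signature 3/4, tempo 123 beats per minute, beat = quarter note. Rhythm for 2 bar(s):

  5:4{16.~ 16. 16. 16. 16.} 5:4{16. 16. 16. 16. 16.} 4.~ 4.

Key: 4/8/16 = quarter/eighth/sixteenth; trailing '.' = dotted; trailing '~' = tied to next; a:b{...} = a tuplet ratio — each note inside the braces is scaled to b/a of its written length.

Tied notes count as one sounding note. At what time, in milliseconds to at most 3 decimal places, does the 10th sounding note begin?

1. 0.0ms @ 0 + 292.683ms (3/5)
2. 292.683ms @ 3/5 + 146.341ms (3/10)
3. 439.024ms @ 9/10 + 146.341ms (3/10)
4. 585.366ms @ 6/5 + 146.341ms (3/10)
5. 731.707ms @ 3/2 + 146.341ms (3/10)
6. 878.049ms @ 9/5 + 146.341ms (3/10)
7. 1024.39ms @ 21/10 + 146.341ms (3/10)
8. 1170.732ms @ 12/5 + 146.341ms (3/10)
9. 1317.073ms @ 27/10 + 146.341ms (3/10)
10. 1463.415ms @ 3 + 1463.415ms (3)

note 10 onset = 3b = 1463.415ms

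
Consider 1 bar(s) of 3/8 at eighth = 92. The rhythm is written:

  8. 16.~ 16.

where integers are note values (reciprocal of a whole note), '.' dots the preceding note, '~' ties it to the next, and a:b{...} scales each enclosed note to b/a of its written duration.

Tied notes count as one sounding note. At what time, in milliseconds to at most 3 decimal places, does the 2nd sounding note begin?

1. 0.0ms @ 0 + 978.261ms (3/2)
2. 978.261ms @ 3/2 + 978.261ms (3/2)

note 2 onset = 3/2b = 978.261ms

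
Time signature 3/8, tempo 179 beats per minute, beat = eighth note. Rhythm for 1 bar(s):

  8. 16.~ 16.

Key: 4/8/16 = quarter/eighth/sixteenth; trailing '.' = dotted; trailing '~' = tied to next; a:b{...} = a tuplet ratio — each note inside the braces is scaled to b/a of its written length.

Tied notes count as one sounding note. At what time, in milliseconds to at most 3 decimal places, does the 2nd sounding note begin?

note 2 onset = 3/2b = 502.793ms

1. 0.0ms @ 0 + 502.793ms (3/2)
2. 502.793ms @ 3/2 + 502.793ms (3/2)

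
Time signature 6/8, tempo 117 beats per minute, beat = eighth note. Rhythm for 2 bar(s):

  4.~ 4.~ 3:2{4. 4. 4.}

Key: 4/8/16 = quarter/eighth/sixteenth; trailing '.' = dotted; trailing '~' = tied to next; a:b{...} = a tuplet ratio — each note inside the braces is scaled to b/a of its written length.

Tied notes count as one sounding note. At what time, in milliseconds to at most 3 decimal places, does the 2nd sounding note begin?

1. 0.0ms @ 0 + 4102.564ms (8)
2. 4102.564ms @ 8 + 1025.641ms (2)
3. 5128.205ms @ 10 + 1025.641ms (2)

note 2 onset = 8b = 4102.564ms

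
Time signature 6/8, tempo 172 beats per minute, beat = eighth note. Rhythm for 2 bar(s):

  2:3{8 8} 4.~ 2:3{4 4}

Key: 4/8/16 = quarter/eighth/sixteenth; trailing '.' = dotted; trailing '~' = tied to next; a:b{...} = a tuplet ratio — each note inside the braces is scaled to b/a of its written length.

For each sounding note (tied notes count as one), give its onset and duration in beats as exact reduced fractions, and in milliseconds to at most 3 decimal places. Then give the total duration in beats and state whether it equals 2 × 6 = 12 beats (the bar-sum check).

1) 0.0ms=0b +523.256ms=3/2b
2) 523.256ms=3/2b +523.256ms=3/2b
3) 1046.512ms=3b +2093.023ms=6b
4) 3139.535ms=9b +1046.512ms=3b
Σ=12b of 12 (172bpm 6/8) — PASS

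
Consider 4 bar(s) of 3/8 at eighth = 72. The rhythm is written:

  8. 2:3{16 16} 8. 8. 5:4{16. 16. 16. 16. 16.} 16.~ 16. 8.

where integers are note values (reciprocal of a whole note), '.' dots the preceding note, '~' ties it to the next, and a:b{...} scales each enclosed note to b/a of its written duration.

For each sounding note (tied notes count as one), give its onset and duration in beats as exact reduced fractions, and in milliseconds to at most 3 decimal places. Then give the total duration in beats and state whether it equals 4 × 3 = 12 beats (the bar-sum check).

1) 0.0ms=0b +1250.0ms=3/2b
2) 1250.0ms=3/2b +625.0ms=3/4b
3) 1875.0ms=9/4b +625.0ms=3/4b
4) 2500.0ms=3b +1250.0ms=3/2b
5) 3750.0ms=9/2b +1250.0ms=3/2b
6) 5000.0ms=6b +500.0ms=3/5b
7) 5500.0ms=33/5b +500.0ms=3/5b
8) 6000.0ms=36/5b +500.0ms=3/5b
9) 6500.0ms=39/5b +500.0ms=3/5b
10) 7000.0ms=42/5b +500.0ms=3/5b
11) 7500.0ms=9b +1250.0ms=3/2b
12) 8750.0ms=21/2b +1250.0ms=3/2b
Σ=12b of 12 (72bpm 3/8) — PASS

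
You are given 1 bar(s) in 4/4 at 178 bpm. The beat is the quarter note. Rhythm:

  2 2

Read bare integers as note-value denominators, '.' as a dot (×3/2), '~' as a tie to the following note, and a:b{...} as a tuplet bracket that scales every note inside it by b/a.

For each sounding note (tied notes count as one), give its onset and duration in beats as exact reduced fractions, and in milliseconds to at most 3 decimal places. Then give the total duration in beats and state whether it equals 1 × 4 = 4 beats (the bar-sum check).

1) 0.0ms=0b +674.157ms=2b
2) 674.157ms=2b +674.157ms=2b
Σ=4b of 4 (178bpm 4/4) — PASS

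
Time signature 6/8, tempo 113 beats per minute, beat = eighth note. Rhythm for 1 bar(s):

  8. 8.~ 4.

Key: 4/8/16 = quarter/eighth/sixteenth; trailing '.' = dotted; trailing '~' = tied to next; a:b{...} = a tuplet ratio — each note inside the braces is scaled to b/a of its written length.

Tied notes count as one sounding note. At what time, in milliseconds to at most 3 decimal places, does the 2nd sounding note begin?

1. 0.0ms @ 0 + 796.46ms (3/2)
2. 796.46ms @ 3/2 + 2389.381ms (9/2)

note 2 onset = 3/2b = 796.46ms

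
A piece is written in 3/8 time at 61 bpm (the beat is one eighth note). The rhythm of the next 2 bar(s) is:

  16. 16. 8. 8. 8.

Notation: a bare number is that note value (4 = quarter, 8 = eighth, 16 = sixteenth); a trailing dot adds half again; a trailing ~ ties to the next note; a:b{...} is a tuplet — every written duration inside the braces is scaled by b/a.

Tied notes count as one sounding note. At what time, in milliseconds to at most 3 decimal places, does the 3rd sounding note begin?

note 3 onset = 3/2b = 1475.41ms

1. 0.0ms @ 0 + 737.705ms (3/4)
2. 737.705ms @ 3/4 + 737.705ms (3/4)
3. 1475.41ms @ 3/2 + 1475.41ms (3/2)
4. 2950.82ms @ 3 + 1475.41ms (3/2)
5. 4426.23ms @ 9/2 + 1475.41ms (3/2)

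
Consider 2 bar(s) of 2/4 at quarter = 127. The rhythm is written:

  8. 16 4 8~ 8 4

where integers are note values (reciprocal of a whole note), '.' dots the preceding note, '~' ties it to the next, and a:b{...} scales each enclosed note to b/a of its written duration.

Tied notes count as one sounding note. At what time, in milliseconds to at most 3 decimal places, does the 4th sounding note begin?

note 4 onset = 2b = 944.882ms

1. 0.0ms @ 0 + 354.331ms (3/4)
2. 354.331ms @ 3/4 + 118.11ms (1/4)
3. 472.441ms @ 1 + 472.441ms (1)
4. 944.882ms @ 2 + 472.441ms (1)
5. 1417.323ms @ 3 + 472.441ms (1)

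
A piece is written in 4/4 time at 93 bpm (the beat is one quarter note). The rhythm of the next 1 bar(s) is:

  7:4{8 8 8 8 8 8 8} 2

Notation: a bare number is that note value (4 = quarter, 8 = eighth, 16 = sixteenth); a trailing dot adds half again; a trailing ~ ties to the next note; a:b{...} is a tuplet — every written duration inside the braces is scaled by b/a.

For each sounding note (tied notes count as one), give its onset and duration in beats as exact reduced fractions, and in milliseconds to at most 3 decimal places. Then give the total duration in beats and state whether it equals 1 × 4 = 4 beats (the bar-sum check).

1) 0.0ms=0b +184.332ms=2/7b
2) 184.332ms=2/7b +184.332ms=2/7b
3) 368.664ms=4/7b +184.332ms=2/7b
4) 552.995ms=6/7b +184.332ms=2/7b
5) 737.327ms=8/7b +184.332ms=2/7b
6) 921.659ms=10/7b +184.332ms=2/7b
7) 1105.991ms=12/7b +184.332ms=2/7b
8) 1290.323ms=2b +1290.323ms=2b
Σ=4b of 4 (93bpm 4/4) — PASS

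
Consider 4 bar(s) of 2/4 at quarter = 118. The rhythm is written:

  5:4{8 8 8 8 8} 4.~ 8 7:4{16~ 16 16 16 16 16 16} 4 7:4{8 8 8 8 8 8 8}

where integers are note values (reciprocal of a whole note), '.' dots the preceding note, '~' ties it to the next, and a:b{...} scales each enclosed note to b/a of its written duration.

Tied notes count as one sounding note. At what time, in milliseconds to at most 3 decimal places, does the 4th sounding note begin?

note 4 onset = 6/5b = 610.169ms

1. 0.0ms @ 0 + 203.39ms (2/5)
2. 203.39ms @ 2/5 + 203.39ms (2/5)
3. 406.78ms @ 4/5 + 203.39ms (2/5)
4. 610.169ms @ 6/5 + 203.39ms (2/5)
5. 813.559ms @ 8/5 + 203.39ms (2/5)
6. 1016.949ms @ 2 + 1016.949ms (2)
7. 2033.898ms @ 4 + 145.278ms (2/7)
8. 2179.177ms @ 30/7 + 72.639ms (1/7)
9. 2251.816ms @ 31/7 + 72.639ms (1/7)
10. 2324.455ms @ 32/7 + 72.639ms (1/7)
11. 2397.094ms @ 33/7 + 72.639ms (1/7)
12. 2469.734ms @ 34/7 + 72.639ms (1/7)
13. 2542.373ms @ 5 + 508.475ms (1)
14. 3050.847ms @ 6 + 145.278ms (2/7)
15. 3196.126ms @ 44/7 + 145.278ms (2/7)
16. 3341.404ms @ 46/7 + 145.278ms (2/7)
17. 3486.683ms @ 48/7 + 145.278ms (2/7)
18. 3631.961ms @ 50/7 + 145.278ms (2/7)
19. 3777.24ms @ 52/7 + 145.278ms (2/7)
20. 3922.518ms @ 54/7 + 145.278ms (2/7)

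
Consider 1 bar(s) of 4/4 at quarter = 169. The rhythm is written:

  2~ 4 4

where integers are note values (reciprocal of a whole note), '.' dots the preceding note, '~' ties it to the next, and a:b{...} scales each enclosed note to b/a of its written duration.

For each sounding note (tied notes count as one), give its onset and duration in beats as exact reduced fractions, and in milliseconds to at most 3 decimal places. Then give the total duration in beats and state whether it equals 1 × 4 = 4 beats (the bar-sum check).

1) 0.0ms=0b +1065.089ms=3b
2) 1065.089ms=3b +355.03ms=1b
Σ=4b of 4 (169bpm 4/4) — PASS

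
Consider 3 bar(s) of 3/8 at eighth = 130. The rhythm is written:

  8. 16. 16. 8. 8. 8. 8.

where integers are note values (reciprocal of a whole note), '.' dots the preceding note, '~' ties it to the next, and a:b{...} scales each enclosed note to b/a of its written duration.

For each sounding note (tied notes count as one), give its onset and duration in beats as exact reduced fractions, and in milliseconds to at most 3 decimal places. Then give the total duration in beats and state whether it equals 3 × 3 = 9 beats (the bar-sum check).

1) 0.0ms=0b +692.308ms=3/2b
2) 692.308ms=3/2b +346.154ms=3/4b
3) 1038.462ms=9/4b +346.154ms=3/4b
4) 1384.615ms=3b +692.308ms=3/2b
5) 2076.923ms=9/2b +692.308ms=3/2b
6) 2769.231ms=6b +692.308ms=3/2b
7) 3461.538ms=15/2b +692.308ms=3/2b
Σ=9b of 9 (130bpm 3/8) — PASS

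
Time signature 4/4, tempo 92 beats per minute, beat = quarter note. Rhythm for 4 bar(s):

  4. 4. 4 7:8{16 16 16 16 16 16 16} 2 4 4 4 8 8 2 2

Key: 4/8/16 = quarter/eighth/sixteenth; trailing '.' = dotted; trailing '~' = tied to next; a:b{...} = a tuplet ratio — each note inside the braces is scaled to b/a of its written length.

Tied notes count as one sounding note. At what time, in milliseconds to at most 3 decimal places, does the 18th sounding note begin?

note 18 onset = 14b = 9130.435ms

1. 0.0ms @ 0 + 978.261ms (3/2)
2. 978.261ms @ 3/2 + 978.261ms (3/2)
3. 1956.522ms @ 3 + 652.174ms (1)
4. 2608.696ms @ 4 + 186.335ms (2/7)
5. 2795.031ms @ 30/7 + 186.335ms (2/7)
6. 2981.366ms @ 32/7 + 186.335ms (2/7)
7. 3167.702ms @ 34/7 + 186.335ms (2/7)
8. 3354.037ms @ 36/7 + 186.335ms (2/7)
9. 3540.373ms @ 38/7 + 186.335ms (2/7)
10. 3726.708ms @ 40/7 + 186.335ms (2/7)
11. 3913.043ms @ 6 + 1304.348ms (2)
12. 5217.391ms @ 8 + 652.174ms (1)
13. 5869.565ms @ 9 + 652.174ms (1)
14. 6521.739ms @ 10 + 652.174ms (1)
15. 7173.913ms @ 11 + 326.087ms (1/2)
16. 7500.0ms @ 23/2 + 326.087ms (1/2)
17. 7826.087ms @ 12 + 1304.348ms (2)
18. 9130.435ms @ 14 + 1304.348ms (2)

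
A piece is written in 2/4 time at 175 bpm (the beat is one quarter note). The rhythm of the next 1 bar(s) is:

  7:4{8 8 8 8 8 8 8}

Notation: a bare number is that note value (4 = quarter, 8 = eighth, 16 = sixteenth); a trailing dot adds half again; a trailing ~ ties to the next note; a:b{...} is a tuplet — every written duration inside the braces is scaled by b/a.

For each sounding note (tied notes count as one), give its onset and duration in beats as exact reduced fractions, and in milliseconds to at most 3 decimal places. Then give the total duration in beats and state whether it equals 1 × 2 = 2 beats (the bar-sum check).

1) 0.0ms=0b +97.959ms=2/7b
2) 97.959ms=2/7b +97.959ms=2/7b
3) 195.918ms=4/7b +97.959ms=2/7b
4) 293.878ms=6/7b +97.959ms=2/7b
5) 391.837ms=8/7b +97.959ms=2/7b
6) 489.796ms=10/7b +97.959ms=2/7b
7) 587.755ms=12/7b +97.959ms=2/7b
Σ=2b of 2 (175bpm 2/4) — PASS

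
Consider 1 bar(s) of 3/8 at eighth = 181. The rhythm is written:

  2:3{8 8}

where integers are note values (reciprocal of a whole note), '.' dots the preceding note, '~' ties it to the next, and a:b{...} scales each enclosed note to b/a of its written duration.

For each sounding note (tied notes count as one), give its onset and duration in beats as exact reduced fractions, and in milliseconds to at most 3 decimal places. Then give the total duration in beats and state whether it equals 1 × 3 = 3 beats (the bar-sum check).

1) 0.0ms=0b +497.238ms=3/2b
2) 497.238ms=3/2b +497.238ms=3/2b
Σ=3b of 3 (181bpm 3/8) — PASS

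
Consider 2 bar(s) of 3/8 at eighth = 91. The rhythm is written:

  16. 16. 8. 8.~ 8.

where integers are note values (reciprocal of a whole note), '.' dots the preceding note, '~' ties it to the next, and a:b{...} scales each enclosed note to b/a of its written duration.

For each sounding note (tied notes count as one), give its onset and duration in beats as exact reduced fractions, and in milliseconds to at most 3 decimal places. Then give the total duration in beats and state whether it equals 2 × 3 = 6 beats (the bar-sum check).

1) 0.0ms=0b +494.505ms=3/4b
2) 494.505ms=3/4b +494.505ms=3/4b
3) 989.011ms=3/2b +989.011ms=3/2b
4) 1978.022ms=3b +1978.022ms=3b
Σ=6b of 6 (91bpm 3/8) — PASS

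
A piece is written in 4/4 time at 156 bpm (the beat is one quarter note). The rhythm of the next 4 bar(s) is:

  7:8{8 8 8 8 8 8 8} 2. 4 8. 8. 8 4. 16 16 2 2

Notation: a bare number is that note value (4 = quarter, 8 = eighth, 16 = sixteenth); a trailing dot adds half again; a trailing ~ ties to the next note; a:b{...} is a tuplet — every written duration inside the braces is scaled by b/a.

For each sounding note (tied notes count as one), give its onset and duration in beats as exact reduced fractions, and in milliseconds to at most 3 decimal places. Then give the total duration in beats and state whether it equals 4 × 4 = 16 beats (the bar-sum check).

1) 0.0ms=0b +219.78ms=4/7b
2) 219.78ms=4/7b +219.78ms=4/7b
3) 439.56ms=8/7b +219.78ms=4/7b
4) 659.341ms=12/7b +219.78ms=4/7b
5) 879.121ms=16/7b +219.78ms=4/7b
6) 1098.901ms=20/7b +219.78ms=4/7b
7) 1318.681ms=24/7b +219.78ms=4/7b
8) 1538.462ms=4b +1153.846ms=3b
9) 2692.308ms=7b +384.615ms=1b
10) 3076.923ms=8b +288.462ms=3/4b
11) 3365.385ms=35/4b +288.462ms=3/4b
12) 3653.846ms=19/2b +192.308ms=1/2b
13) 3846.154ms=10b +576.923ms=3/2b
14) 4423.077ms=23/2b +96.154ms=1/4b
15) 4519.231ms=47/4b +96.154ms=1/4b
16) 4615.385ms=12b +769.231ms=2b
17) 5384.615ms=14b +769.231ms=2b
Σ=16b of 16 (156bpm 4/4) — PASS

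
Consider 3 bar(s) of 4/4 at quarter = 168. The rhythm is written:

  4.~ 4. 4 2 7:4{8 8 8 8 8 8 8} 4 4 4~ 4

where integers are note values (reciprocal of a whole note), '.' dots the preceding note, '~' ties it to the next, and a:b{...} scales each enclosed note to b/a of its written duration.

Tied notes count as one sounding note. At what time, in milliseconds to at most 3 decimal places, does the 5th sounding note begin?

note 5 onset = 44/7b = 2244.898ms

1. 0.0ms @ 0 + 1071.429ms (3)
2. 1071.429ms @ 3 + 357.143ms (1)
3. 1428.571ms @ 4 + 714.286ms (2)
4. 2142.857ms @ 6 + 102.041ms (2/7)
5. 2244.898ms @ 44/7 + 102.041ms (2/7)
6. 2346.939ms @ 46/7 + 102.041ms (2/7)
7. 2448.98ms @ 48/7 + 102.041ms (2/7)
8. 2551.02ms @ 50/7 + 102.041ms (2/7)
9. 2653.061ms @ 52/7 + 102.041ms (2/7)
10. 2755.102ms @ 54/7 + 102.041ms (2/7)
11. 2857.143ms @ 8 + 357.143ms (1)
12. 3214.286ms @ 9 + 357.143ms (1)
13. 3571.429ms @ 10 + 714.286ms (2)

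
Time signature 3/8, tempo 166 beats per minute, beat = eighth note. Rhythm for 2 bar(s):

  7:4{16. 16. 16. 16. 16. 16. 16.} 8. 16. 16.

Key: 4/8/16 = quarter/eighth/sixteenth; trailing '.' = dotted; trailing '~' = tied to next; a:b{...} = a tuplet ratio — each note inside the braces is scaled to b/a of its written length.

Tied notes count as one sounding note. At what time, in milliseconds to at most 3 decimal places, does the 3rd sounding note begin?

1. 0.0ms @ 0 + 154.905ms (3/7)
2. 154.905ms @ 3/7 + 154.905ms (3/7)
3. 309.811ms @ 6/7 + 154.905ms (3/7)
4. 464.716ms @ 9/7 + 154.905ms (3/7)
5. 619.621ms @ 12/7 + 154.905ms (3/7)
6. 774.527ms @ 15/7 + 154.905ms (3/7)
7. 929.432ms @ 18/7 + 154.905ms (3/7)
8. 1084.337ms @ 3 + 542.169ms (3/2)
9. 1626.506ms @ 9/2 + 271.084ms (3/4)
10. 1897.59ms @ 21/4 + 271.084ms (3/4)

note 3 onset = 6/7b = 309.811ms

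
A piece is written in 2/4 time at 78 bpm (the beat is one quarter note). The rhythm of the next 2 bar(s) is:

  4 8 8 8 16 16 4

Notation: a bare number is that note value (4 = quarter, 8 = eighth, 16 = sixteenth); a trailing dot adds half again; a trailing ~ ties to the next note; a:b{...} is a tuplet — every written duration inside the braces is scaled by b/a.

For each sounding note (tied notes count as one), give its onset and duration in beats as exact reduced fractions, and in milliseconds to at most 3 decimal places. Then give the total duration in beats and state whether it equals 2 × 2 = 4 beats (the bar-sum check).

1) 0.0ms=0b +769.231ms=1b
2) 769.231ms=1b +384.615ms=1/2b
3) 1153.846ms=3/2b +384.615ms=1/2b
4) 1538.462ms=2b +384.615ms=1/2b
5) 1923.077ms=5/2b +192.308ms=1/4b
6) 2115.385ms=11/4b +192.308ms=1/4b
7) 2307.692ms=3b +769.231ms=1b
Σ=4b of 4 (78bpm 2/4) — PASS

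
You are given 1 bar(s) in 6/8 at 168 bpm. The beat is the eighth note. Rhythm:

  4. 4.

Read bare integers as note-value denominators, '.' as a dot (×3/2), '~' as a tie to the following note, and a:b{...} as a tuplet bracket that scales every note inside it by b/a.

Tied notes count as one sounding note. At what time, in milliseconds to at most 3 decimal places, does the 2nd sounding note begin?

note 2 onset = 3b = 1071.429ms

1. 0.0ms @ 0 + 1071.429ms (3)
2. 1071.429ms @ 3 + 1071.429ms (3)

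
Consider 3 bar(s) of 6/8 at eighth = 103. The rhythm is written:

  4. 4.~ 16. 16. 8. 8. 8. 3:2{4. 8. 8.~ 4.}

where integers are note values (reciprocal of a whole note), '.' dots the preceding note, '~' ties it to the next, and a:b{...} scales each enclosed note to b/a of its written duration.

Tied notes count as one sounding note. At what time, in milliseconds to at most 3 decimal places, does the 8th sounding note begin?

note 8 onset = 14b = 8155.34ms

1. 0.0ms @ 0 + 1747.573ms (3)
2. 1747.573ms @ 3 + 2184.466ms (15/4)
3. 3932.039ms @ 27/4 + 436.893ms (3/4)
4. 4368.932ms @ 15/2 + 873.786ms (3/2)
5. 5242.718ms @ 9 + 873.786ms (3/2)
6. 6116.505ms @ 21/2 + 873.786ms (3/2)
7. 6990.291ms @ 12 + 1165.049ms (2)
8. 8155.34ms @ 14 + 582.524ms (1)
9. 8737.864ms @ 15 + 1747.573ms (3)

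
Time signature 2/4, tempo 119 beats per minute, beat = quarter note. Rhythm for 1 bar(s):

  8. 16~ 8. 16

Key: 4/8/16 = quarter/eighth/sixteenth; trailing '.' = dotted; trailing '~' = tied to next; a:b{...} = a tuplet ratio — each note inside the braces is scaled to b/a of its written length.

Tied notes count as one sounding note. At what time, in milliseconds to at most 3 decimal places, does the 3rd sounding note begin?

1. 0.0ms @ 0 + 378.151ms (3/4)
2. 378.151ms @ 3/4 + 504.202ms (1)
3. 882.353ms @ 7/4 + 126.05ms (1/4)

note 3 onset = 7/4b = 882.353ms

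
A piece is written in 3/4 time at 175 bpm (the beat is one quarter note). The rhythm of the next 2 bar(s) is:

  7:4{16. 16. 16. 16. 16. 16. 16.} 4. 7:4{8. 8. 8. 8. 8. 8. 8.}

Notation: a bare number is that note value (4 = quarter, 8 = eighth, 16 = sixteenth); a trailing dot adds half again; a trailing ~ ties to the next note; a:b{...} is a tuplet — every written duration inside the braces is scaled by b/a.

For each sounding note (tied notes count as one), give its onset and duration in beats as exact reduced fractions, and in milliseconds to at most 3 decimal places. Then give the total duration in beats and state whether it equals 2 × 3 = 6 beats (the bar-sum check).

1) 0.0ms=0b +73.469ms=3/14b
2) 73.469ms=3/14b +73.469ms=3/14b
3) 146.939ms=3/7b +73.469ms=3/14b
4) 220.408ms=9/14b +73.469ms=3/14b
5) 293.878ms=6/7b +73.469ms=3/14b
6) 367.347ms=15/14b +73.469ms=3/14b
7) 440.816ms=9/7b +73.469ms=3/14b
8) 514.286ms=3/2b +514.286ms=3/2b
9) 1028.571ms=3b +146.939ms=3/7b
10) 1175.51ms=24/7b +146.939ms=3/7b
11) 1322.449ms=27/7b +146.939ms=3/7b
12) 1469.388ms=30/7b +146.939ms=3/7b
13) 1616.327ms=33/7b +146.939ms=3/7b
14) 1763.265ms=36/7b +146.939ms=3/7b
15) 1910.204ms=39/7b +146.939ms=3/7b
Σ=6b of 6 (175bpm 3/4) — PASS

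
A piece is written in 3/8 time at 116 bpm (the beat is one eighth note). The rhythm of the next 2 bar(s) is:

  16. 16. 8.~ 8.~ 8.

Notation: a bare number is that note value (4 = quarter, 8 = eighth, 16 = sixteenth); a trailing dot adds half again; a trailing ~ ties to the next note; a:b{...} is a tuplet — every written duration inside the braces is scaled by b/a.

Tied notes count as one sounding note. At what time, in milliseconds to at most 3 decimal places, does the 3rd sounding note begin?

note 3 onset = 3/2b = 775.862ms

1. 0.0ms @ 0 + 387.931ms (3/4)
2. 387.931ms @ 3/4 + 387.931ms (3/4)
3. 775.862ms @ 3/2 + 2327.586ms (9/2)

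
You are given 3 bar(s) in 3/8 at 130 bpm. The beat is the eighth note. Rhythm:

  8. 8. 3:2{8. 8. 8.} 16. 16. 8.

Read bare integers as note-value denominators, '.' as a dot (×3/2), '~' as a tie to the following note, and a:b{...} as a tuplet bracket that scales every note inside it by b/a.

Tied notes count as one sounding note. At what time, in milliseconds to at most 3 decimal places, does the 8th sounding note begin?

note 8 onset = 15/2b = 3461.538ms

1. 0.0ms @ 0 + 692.308ms (3/2)
2. 692.308ms @ 3/2 + 692.308ms (3/2)
3. 1384.615ms @ 3 + 461.538ms (1)
4. 1846.154ms @ 4 + 461.538ms (1)
5. 2307.692ms @ 5 + 461.538ms (1)
6. 2769.231ms @ 6 + 346.154ms (3/4)
7. 3115.385ms @ 27/4 + 346.154ms (3/4)
8. 3461.538ms @ 15/2 + 692.308ms (3/2)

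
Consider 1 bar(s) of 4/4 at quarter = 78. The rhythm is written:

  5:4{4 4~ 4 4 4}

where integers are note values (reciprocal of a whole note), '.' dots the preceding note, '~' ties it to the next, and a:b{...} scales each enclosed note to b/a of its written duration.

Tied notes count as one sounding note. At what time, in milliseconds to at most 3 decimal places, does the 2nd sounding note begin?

note 2 onset = 4/5b = 615.385ms

1. 0.0ms @ 0 + 615.385ms (4/5)
2. 615.385ms @ 4/5 + 1230.769ms (8/5)
3. 1846.154ms @ 12/5 + 615.385ms (4/5)
4. 2461.538ms @ 16/5 + 615.385ms (4/5)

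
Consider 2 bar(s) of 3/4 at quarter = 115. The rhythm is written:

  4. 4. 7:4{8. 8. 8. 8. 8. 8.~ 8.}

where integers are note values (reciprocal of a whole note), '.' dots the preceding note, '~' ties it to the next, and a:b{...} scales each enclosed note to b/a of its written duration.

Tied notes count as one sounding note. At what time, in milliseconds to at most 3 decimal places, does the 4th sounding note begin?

1. 0.0ms @ 0 + 782.609ms (3/2)
2. 782.609ms @ 3/2 + 782.609ms (3/2)
3. 1565.217ms @ 3 + 223.602ms (3/7)
4. 1788.82ms @ 24/7 + 223.602ms (3/7)
5. 2012.422ms @ 27/7 + 223.602ms (3/7)
6. 2236.025ms @ 30/7 + 223.602ms (3/7)
7. 2459.627ms @ 33/7 + 223.602ms (3/7)
8. 2683.23ms @ 36/7 + 447.205ms (6/7)

note 4 onset = 24/7b = 1788.82ms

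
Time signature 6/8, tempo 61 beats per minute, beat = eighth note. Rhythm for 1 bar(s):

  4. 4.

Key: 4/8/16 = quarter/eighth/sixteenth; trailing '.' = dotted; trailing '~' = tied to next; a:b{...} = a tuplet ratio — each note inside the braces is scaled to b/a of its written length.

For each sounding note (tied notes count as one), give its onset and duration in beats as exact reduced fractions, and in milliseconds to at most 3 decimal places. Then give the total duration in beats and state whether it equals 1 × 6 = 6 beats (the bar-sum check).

1) 0.0ms=0b +2950.82ms=3b
2) 2950.82ms=3b +2950.82ms=3b
Σ=6b of 6 (61bpm 6/8) — PASS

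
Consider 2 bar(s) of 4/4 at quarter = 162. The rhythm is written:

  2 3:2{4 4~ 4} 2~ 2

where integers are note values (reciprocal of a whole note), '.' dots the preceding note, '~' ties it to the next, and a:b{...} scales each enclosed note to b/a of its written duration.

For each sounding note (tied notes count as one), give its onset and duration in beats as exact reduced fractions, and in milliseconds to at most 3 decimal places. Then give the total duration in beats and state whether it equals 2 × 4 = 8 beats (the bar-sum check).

1) 0.0ms=0b +740.741ms=2b
2) 740.741ms=2b +246.914ms=2/3b
3) 987.654ms=8/3b +493.827ms=4/3b
4) 1481.481ms=4b +1481.481ms=4b
Σ=8b of 8 (162bpm 4/4) — PASS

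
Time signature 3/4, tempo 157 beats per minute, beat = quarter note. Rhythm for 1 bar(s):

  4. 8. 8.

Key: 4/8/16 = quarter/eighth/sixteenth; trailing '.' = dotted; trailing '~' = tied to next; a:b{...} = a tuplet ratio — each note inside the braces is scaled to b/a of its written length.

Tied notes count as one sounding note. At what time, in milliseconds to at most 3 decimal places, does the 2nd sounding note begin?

note 2 onset = 3/2b = 573.248ms

1. 0.0ms @ 0 + 573.248ms (3/2)
2. 573.248ms @ 3/2 + 286.624ms (3/4)
3. 859.873ms @ 9/4 + 286.624ms (3/4)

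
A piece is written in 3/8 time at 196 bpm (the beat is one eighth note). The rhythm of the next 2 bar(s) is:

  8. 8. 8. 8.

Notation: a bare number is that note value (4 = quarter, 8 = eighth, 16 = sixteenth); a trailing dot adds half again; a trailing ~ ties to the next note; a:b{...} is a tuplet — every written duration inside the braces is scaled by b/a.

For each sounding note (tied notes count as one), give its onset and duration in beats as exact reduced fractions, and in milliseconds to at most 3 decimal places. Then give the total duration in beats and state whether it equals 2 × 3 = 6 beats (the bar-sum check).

1) 0.0ms=0b +459.184ms=3/2b
2) 459.184ms=3/2b +459.184ms=3/2b
3) 918.367ms=3b +459.184ms=3/2b
4) 1377.551ms=9/2b +459.184ms=3/2b
Σ=6b of 6 (196bpm 3/8) — PASS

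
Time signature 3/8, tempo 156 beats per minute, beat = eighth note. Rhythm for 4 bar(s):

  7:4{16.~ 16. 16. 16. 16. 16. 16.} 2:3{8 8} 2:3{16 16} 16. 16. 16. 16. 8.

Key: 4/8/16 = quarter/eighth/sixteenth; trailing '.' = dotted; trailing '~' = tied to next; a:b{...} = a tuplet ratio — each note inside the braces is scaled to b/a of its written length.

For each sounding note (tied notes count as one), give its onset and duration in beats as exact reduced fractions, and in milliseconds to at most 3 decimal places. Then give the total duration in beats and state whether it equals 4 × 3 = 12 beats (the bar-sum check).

1) 0.0ms=0b +329.67ms=6/7b
2) 329.67ms=6/7b +164.835ms=3/7b
3) 494.505ms=9/7b +164.835ms=3/7b
4) 659.341ms=12/7b +164.835ms=3/7b
5) 824.176ms=15/7b +164.835ms=3/7b
6) 989.011ms=18/7b +164.835ms=3/7b
7) 1153.846ms=3b +576.923ms=3/2b
8) 1730.769ms=9/2b +576.923ms=3/2b
9) 2307.692ms=6b +288.462ms=3/4b
10) 2596.154ms=27/4b +288.462ms=3/4b
11) 2884.615ms=15/2b +288.462ms=3/4b
12) 3173.077ms=33/4b +288.462ms=3/4b
13) 3461.538ms=9b +288.462ms=3/4b
14) 3750.0ms=39/4b +288.462ms=3/4b
15) 4038.462ms=21/2b +576.923ms=3/2b
Σ=12b of 12 (156bpm 3/8) — PASS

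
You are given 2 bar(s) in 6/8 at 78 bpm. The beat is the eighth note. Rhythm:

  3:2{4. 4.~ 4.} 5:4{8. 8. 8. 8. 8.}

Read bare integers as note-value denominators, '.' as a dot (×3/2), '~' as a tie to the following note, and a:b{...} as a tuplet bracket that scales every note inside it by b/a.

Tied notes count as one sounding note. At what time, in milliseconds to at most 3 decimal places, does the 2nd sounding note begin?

1. 0.0ms @ 0 + 1538.462ms (2)
2. 1538.462ms @ 2 + 3076.923ms (4)
3. 4615.385ms @ 6 + 923.077ms (6/5)
4. 5538.462ms @ 36/5 + 923.077ms (6/5)
5. 6461.538ms @ 42/5 + 923.077ms (6/5)
6. 7384.615ms @ 48/5 + 923.077ms (6/5)
7. 8307.692ms @ 54/5 + 923.077ms (6/5)

note 2 onset = 2b = 1538.462ms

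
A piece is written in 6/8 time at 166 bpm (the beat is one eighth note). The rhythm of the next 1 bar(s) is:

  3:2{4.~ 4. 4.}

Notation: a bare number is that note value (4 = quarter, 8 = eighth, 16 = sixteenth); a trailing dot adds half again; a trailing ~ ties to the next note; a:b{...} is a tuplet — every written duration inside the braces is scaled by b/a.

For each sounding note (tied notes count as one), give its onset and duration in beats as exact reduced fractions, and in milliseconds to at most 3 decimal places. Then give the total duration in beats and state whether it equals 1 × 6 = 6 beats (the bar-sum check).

1) 0.0ms=0b +1445.783ms=4b
2) 1445.783ms=4b +722.892ms=2b
Σ=6b of 6 (166bpm 6/8) — PASS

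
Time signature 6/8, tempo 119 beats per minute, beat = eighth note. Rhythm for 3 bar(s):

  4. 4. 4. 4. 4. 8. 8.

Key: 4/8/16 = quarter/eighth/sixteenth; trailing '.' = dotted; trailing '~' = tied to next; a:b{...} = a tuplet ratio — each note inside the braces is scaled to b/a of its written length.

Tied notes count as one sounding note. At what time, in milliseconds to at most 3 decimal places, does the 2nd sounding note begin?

note 2 onset = 3b = 1512.605ms

1. 0.0ms @ 0 + 1512.605ms (3)
2. 1512.605ms @ 3 + 1512.605ms (3)
3. 3025.21ms @ 6 + 1512.605ms (3)
4. 4537.815ms @ 9 + 1512.605ms (3)
5. 6050.42ms @ 12 + 1512.605ms (3)
6. 7563.025ms @ 15 + 756.303ms (3/2)
7. 8319.328ms @ 33/2 + 756.303ms (3/2)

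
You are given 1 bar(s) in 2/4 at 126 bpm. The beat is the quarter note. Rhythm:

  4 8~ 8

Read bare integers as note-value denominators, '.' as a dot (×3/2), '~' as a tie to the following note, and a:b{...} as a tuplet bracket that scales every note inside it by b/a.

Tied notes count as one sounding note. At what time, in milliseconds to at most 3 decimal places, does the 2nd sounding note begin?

1. 0.0ms @ 0 + 476.19ms (1)
2. 476.19ms @ 1 + 476.19ms (1)

note 2 onset = 1b = 476.19ms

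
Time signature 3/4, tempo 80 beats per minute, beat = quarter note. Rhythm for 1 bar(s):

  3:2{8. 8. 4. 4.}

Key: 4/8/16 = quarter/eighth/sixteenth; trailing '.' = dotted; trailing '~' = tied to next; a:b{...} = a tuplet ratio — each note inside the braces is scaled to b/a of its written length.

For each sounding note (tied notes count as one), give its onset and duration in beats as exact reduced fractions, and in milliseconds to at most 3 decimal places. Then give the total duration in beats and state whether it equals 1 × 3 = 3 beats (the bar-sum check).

1) 0.0ms=0b +375.0ms=1/2b
2) 375.0ms=1/2b +375.0ms=1/2b
3) 750.0ms=1b +750.0ms=1b
4) 1500.0ms=2b +750.0ms=1b
Σ=3b of 3 (80bpm 3/4) — PASS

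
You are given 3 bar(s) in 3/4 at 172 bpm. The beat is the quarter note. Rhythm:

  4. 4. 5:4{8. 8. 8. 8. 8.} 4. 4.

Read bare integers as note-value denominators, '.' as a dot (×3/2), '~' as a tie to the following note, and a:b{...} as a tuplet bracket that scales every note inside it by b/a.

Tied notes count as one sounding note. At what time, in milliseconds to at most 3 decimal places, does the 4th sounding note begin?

note 4 onset = 18/5b = 1255.814ms

1. 0.0ms @ 0 + 523.256ms (3/2)
2. 523.256ms @ 3/2 + 523.256ms (3/2)
3. 1046.512ms @ 3 + 209.302ms (3/5)
4. 1255.814ms @ 18/5 + 209.302ms (3/5)
5. 1465.116ms @ 21/5 + 209.302ms (3/5)
6. 1674.419ms @ 24/5 + 209.302ms (3/5)
7. 1883.721ms @ 27/5 + 209.302ms (3/5)
8. 2093.023ms @ 6 + 523.256ms (3/2)
9. 2616.279ms @ 15/2 + 523.256ms (3/2)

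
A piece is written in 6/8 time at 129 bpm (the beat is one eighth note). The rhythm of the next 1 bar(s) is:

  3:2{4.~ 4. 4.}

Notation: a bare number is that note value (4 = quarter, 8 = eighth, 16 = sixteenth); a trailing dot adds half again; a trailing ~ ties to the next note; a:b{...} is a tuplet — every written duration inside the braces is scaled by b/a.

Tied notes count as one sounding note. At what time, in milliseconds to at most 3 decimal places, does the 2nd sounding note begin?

note 2 onset = 4b = 1860.465ms

1. 0.0ms @ 0 + 1860.465ms (4)
2. 1860.465ms @ 4 + 930.233ms (2)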